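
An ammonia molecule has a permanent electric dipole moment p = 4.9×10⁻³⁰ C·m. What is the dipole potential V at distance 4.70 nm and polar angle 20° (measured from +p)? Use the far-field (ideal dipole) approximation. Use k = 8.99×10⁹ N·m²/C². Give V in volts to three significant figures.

The dipole potential is V = kp cosθ / r².
V = (8.99×10⁹)(4.90×10⁻³⁰)·cos20° / (4.70×10⁻⁹)² = 0.001874 V.

V ≈ 0.00187 V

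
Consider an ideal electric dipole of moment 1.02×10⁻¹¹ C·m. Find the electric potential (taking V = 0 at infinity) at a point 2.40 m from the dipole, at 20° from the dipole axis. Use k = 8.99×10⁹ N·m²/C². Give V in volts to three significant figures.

V ≈ 0.0150 V

The dipole potential is V = kp cosθ / r².
V = (8.99×10⁹)(1.02×10⁻¹¹)·cos20° / (2.40)² = 0.01496 V.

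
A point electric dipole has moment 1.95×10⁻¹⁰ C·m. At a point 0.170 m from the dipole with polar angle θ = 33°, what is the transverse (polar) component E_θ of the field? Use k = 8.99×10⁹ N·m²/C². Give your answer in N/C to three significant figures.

E_θ ≈ 194 N/C

For a dipole, E_θ = (kp sinθ)/r³.
kp/r³ = (8.99×10⁹)(1.95×10⁻¹⁰)/(0.170)³ = 356.8 N/C.
E_θ = 356.8·sin33° = 194.3 N/C.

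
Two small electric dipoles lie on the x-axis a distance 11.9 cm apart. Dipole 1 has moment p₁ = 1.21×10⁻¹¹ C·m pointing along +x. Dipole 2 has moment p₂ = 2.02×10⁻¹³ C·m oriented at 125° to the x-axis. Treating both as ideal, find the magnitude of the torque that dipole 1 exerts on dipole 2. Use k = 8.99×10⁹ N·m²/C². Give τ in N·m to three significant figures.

The second dipole sits on the axis of the first, so the field there is axial: E₁ = 2kp₁/r³ along +x.
E₁ = 2(8.99×10⁹)(1.21×10⁻¹¹)/(0.119)³ = 129.1 N/C.
Torque on the second dipole: τ = p₂ E₁ sinθ.
τ = (2.02×10⁻¹³)(129.1)·sin125° = 2.136×10⁻¹¹ N·m.

τ ≈ 2.14×10⁻¹¹ N·m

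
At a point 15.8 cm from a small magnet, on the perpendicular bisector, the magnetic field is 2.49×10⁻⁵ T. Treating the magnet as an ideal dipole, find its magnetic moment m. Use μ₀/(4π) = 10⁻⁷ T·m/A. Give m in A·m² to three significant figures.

In the equatorial plane B = (μ₀/4π)·m/r³, so m = Br³·4π/(μ₀).
m = (2.49×10⁻⁵)·(0.158)³ / (10⁻⁷) = 0.9821 A·m².

m ≈ 0.982 A·m²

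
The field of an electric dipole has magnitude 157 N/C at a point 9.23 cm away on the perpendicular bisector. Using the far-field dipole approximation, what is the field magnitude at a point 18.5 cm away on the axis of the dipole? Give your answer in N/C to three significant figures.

E ≈ 39.0 N/C

Dipole fields scale as 1/r³ in the far field.
The axial field is twice the equatorial field at the same r, so the geometry factor is 2/1.
E₂ = E₁ · (2/1) · (r₁/r₂)³ = 157 · 2 · (9.23/18.5)³.
(r₁/r₂)³ = (0.4989)³ = 0.1242.
E₂ ≈ 39.00 N/C.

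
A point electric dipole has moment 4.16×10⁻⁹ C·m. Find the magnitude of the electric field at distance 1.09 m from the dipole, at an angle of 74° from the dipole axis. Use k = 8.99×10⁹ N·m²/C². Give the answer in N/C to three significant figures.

E ≈ 32.0 N/C

At angle θ the dipole field magnitude is E = (kp/r³)·√(1 + 3cos²θ).
kp/r³ = (8.99×10⁹)(4.16×10⁻⁹) / (1.09)³ = 28.88 N/C.
√(1 + 3cos²74°) = √(1 + 3·0.0760) = √1.2279 ≈ 1.1081.
E ≈ 28.88 × 1.108 = 32.00 N/C.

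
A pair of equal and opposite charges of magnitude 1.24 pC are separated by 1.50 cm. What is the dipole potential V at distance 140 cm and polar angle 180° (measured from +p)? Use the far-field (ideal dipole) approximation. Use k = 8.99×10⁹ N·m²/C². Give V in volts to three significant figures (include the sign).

V ≈ -8.53×10⁻⁵ V

Dipole moment p = qd = (1.24×10⁻¹² C)(0.0150 m) = 1.86×10⁻¹⁴ C·m.
The dipole potential is V = kp cosθ / r².
V = (8.99×10⁹)(1.86×10⁻¹⁴)·cos180° / (1.40)² = -8.531×10⁻⁵ V.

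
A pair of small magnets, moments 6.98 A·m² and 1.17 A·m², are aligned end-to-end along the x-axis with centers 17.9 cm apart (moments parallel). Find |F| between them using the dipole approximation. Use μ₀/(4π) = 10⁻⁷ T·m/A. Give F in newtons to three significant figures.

F ≈ 0.00477 N

On-axis B of dipole 1: B = (μ₀/4π)·2m₁/r³. Force on dipole 2: F = m₂·dB/dr.
dB/dr = −(μ₀/4π)·6m₁/r⁴, so |F| = (μ₀/4π)·6m₁m₂/r⁴.
F = 6(10⁻⁷)(6.98)(1.17)/(0.179)⁴ = 0.004773 N.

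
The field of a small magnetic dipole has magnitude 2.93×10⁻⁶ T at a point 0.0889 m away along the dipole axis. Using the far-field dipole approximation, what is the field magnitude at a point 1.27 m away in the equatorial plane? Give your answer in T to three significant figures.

Dipole fields scale as 1/r³ in the far field.
The axial field is twice the equatorial field at the same r, so the geometry factor is 1/2.
B₂ = B₁ · (1/2) · (r₁/r₂)³ = 2.93×10⁻⁶ · 0.5 · (0.0889/1.27)³.
(r₁/r₂)³ = (0.07)³ = 0.000343.
B₂ ≈ 5.025×10⁻¹⁰ T.

B ≈ 5.02×10⁻¹⁰ T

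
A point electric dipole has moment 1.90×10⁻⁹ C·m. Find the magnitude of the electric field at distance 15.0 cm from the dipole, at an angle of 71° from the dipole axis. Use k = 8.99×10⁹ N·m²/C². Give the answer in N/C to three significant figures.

E ≈ 5810 N/C

At angle θ the dipole field magnitude is E = (kp/r³)·√(1 + 3cos²θ).
kp/r³ = (8.99×10⁹)(1.90×10⁻⁹) / (0.150)³ = 5061 N/C.
√(1 + 3cos²71°) = √(1 + 3·0.1060) = √1.3180 ≈ 1.1480.
E ≈ 5061 × 1.148 = 5810 N/C.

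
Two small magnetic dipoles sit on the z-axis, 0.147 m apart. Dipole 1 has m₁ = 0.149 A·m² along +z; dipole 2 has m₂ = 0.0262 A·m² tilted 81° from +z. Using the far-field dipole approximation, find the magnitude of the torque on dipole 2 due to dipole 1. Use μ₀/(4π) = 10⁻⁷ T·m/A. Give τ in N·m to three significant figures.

Dipole B is on the axis of dipole A, so B₁ there is axial: B₁ = (μ₀/4π)·2m₁/r³ along +z.
B₁ = 2(10⁻⁷)(0.149)/(0.147)³ = 9.381×10⁻⁶ T.
τ = m₂ B₁ sinθ.
τ = (0.0262)(9.381×10⁻⁶)·sin81° = 2.428×10⁻⁷ N·m.

τ ≈ 2.43×10⁻⁷ N·m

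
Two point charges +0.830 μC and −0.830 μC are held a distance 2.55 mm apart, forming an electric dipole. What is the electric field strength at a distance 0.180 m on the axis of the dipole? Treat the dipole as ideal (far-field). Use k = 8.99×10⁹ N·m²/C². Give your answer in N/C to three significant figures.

E ≈ 6530 N/C

Dipole moment p = qd = (8.30×10⁻⁷ C)(0.00255 m) = 2.117×10⁻⁹ C·m.
On the dipole axis E = 2kp/r³.
E = 2·(8.99×10⁹)(2.117×10⁻⁹) / (0.180)³ = 6527 N/C.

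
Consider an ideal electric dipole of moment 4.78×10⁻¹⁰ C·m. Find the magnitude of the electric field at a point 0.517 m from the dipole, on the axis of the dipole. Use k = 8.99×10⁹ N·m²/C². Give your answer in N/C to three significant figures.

E ≈ 62.2 N/C

On the dipole axis E = 2kp/r³.
E = 2·(8.99×10⁹)(4.78×10⁻¹⁰) / (0.517)³ = 62.19 N/C.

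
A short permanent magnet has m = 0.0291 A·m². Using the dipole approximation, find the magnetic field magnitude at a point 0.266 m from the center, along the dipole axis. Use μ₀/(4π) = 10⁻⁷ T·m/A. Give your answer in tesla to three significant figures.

B ≈ 3.09×10⁻⁷ T

On axis B = (μ₀/4π)·2m/r³.
B = 2·(10⁻⁷)·(0.0291) / (0.266)³ = 3.092×10⁻⁷ T.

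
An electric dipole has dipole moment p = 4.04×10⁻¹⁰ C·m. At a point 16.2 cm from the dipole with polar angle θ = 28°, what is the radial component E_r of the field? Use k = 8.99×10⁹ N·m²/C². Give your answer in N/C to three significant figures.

For a dipole, E_r = (2kp cosθ)/r³.
kp/r³ = (8.99×10⁹)(4.04×10⁻¹⁰)/(0.162)³ = 854.3 N/C.
E_r = 2·854.3·cos28° = 1509 N/C.

E_r ≈ 1510 N/C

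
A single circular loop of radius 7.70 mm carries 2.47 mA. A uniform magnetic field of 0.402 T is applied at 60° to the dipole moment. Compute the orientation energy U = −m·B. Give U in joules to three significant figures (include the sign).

U ≈ -9.25×10⁻⁸ J

Magnetic moment m = IA = Iπa² = (0.00247)·π·(0.00770)² = 4.601×10⁻⁷ A·m².
U = −m·B = −mB cosθ.
U = −(4.601×10⁻⁷)(0.402)·cos60° = -9.248×10⁻⁸ J.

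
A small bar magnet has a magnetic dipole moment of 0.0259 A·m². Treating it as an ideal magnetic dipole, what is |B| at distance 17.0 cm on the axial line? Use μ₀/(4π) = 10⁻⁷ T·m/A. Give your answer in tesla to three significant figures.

On axis B = (μ₀/4π)·2m/r³.
B = 2·(10⁻⁷)·(0.0259) / (0.170)³ = 1.054×10⁻⁶ T.

B ≈ 1.05×10⁻⁶ T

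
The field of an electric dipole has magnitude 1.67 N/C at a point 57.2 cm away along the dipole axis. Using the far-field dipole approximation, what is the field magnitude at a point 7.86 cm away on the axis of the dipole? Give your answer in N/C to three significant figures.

E ≈ 644 N/C

Dipole fields scale as 1/r³ in the far field; the geometry is the same at both points.
E₂ = E₁ · (r₁/r₂)³ = 1.67 · (57.2/7.86)³.
(r₁/r₂)³ = (7.277)³ = 385.4.
E₂ ≈ 643.6 N/C.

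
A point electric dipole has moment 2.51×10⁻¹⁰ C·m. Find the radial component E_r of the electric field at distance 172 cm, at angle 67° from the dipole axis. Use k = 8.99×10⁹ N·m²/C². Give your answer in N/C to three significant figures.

For a dipole, E_r = (2kp cosθ)/r³.
kp/r³ = (8.99×10⁹)(2.51×10⁻¹⁰)/(1.72)³ = 0.4435 N/C.
E_r = 2·0.4435·cos67° = 0.3465 N/C.

E_r ≈ 0.347 N/C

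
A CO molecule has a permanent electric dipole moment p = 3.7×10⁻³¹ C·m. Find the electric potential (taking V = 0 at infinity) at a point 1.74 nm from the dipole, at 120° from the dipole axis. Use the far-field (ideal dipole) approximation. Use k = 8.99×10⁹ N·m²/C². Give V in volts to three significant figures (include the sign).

V ≈ -5.49×10⁻⁴ V

The dipole potential is V = kp cosθ / r².
V = (8.99×10⁹)(3.70×10⁻³¹)·cos120° / (1.74×10⁻⁹)² = -5.493×10⁻⁴ V.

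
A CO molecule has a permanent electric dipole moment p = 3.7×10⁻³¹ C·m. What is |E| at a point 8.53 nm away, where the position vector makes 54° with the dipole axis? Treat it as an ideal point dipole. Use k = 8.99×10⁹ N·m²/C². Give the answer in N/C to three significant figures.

At angle θ the dipole field magnitude is E = (kp/r³)·√(1 + 3cos²θ).
kp/r³ = (8.99×10⁹)(3.70×10⁻³¹) / (8.53×10⁻⁹)³ = 5359 N/C.
√(1 + 3cos²54°) = √(1 + 3·0.3455) = √2.0365 ≈ 1.4271.
E ≈ 5359 × 1.427 = 7648 N/C.

E ≈ 7650 N/C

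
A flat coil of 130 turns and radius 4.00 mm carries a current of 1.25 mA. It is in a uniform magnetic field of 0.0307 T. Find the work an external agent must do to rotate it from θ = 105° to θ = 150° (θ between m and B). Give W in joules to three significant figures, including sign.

W ≈ 1.52×10⁻⁷ J

m = NIA = NIπa² = 130·(0.00125)·π·(0.00400)² = 8.168×10⁻⁶ A·m².
W_ext = ΔU = −mB cosθ₂ + mB cosθ₁ = mB(cosθ₁ − cosθ₂).
W = (8.168×10⁻⁶)(0.0307)·(cos105° − cos150°) = (2.508×10⁻⁷)·(+0.6072) = 1.523×10⁻⁷ J.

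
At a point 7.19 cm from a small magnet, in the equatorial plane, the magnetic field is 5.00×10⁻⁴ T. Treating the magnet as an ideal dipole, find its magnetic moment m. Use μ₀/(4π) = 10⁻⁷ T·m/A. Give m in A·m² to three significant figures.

m ≈ 1.86 A·m²

In the equatorial plane B = (μ₀/4π)·m/r³, so m = Br³·4π/(μ₀).
m = (5.00×10⁻⁴)·(0.0719)³ / (10⁻⁷) = 1.858 A·m².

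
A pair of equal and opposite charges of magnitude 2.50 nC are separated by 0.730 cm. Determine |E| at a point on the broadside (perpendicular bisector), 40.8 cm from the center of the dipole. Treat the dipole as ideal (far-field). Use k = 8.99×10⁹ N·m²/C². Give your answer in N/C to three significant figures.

Dipole moment p = qd = (2.50×10⁻⁹ C)(0.00730 m) = 1.825×10⁻¹¹ C·m.
On the perpendicular bisector E = kp/r³ (half the axial value at the same distance).
E = (8.99×10⁹)(1.825×10⁻¹¹) / (0.408)³ = 2.416 N/C.

E ≈ 2.42 N/C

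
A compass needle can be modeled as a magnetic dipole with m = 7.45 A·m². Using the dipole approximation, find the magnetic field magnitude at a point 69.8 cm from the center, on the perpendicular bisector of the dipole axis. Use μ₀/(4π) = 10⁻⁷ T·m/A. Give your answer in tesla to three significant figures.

B ≈ 2.19×10⁻⁶ T

In the equatorial plane B = (μ₀/4π)·m/r³ (half the axial value).
B = (10⁻⁷)·(7.45) / (0.698)³ = 2.191×10⁻⁶ T.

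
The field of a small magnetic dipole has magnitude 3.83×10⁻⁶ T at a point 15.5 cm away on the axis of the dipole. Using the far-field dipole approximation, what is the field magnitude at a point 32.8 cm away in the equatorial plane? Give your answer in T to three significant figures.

Dipole fields scale as 1/r³ in the far field.
The axial field is twice the equatorial field at the same r, so the geometry factor is 1/2.
B₂ = B₁ · (1/2) · (r₁/r₂)³ = 3.83×10⁻⁶ · 0.5 · (15.5/32.8)³.
(r₁/r₂)³ = (0.4726)³ = 0.1055.
B₂ ≈ 2.021×10⁻⁷ T.

B ≈ 2.02×10⁻⁷ T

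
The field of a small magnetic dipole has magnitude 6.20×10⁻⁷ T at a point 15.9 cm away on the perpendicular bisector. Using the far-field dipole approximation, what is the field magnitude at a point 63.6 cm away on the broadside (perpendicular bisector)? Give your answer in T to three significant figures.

Dipole fields scale as 1/r³ in the far field; the geometry is the same at both points.
B₂ = B₁ · (r₁/r₂)³ = 6.20×10⁻⁷ · (15.9/63.6)³.
(r₁/r₂)³ = (0.25)³ = 0.01562.
B₂ ≈ 9.688×10⁻⁹ T.

B ≈ 9.69×10⁻⁹ T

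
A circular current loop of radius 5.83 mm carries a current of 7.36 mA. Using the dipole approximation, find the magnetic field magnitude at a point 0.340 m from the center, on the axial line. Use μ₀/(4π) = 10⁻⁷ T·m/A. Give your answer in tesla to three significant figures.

Magnetic moment m = IA = Iπa² = (0.00736)·π·(0.00583)² = 7.859×10⁻⁷ A·m².
On axis B = (μ₀/4π)·2m/r³.
B = 2·(10⁻⁷)·(7.859×10⁻⁷) / (0.340)³ = 3.999×10⁻¹² T.

B ≈ 4.00×10⁻¹² T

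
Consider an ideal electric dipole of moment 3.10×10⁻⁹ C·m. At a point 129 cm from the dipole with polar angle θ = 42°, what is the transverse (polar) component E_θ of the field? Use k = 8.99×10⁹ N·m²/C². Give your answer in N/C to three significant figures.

E_θ ≈ 8.69 N/C

For a dipole, E_θ = (kp sinθ)/r³.
kp/r³ = (8.99×10⁹)(3.10×10⁻⁹)/(1.29)³ = 12.98 N/C.
E_θ = 12.98·sin42° = 8.687 N/C.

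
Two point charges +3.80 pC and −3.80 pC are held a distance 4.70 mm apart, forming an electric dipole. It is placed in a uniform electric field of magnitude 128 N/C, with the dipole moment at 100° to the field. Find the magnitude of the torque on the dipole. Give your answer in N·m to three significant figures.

Dipole moment p = qd = (3.80×10⁻¹² C)(0.00470 m) = 1.786×10⁻¹⁴ C·m.
Torque on an electric dipole: τ = pE sinθ.
τ = (1.786×10⁻¹⁴)(128)·sin100° = 2.251×10⁻¹² N·m.

τ ≈ 2.25×10⁻¹² N·m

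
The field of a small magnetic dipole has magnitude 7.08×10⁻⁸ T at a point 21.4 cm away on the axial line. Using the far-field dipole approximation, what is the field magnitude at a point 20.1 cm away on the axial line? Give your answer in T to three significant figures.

B ≈ 8.54×10⁻⁸ T

Dipole fields scale as 1/r³ in the far field; the geometry is the same at both points.
B₂ = B₁ · (r₁/r₂)³ = 7.08×10⁻⁸ · (21.4/20.1)³.
(r₁/r₂)³ = (1.065)³ = 1.207.
B₂ ≈ 8.544×10⁻⁸ T.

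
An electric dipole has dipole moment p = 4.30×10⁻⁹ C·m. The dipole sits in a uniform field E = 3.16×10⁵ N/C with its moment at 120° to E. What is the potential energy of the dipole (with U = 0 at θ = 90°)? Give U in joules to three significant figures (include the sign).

U = −p·E = −pE cosθ.
U = −(4.30×10⁻⁹)(3.16×10⁵)·cos120° = 6.794×10⁻⁴ J.

U ≈ 6.79×10⁻⁴ J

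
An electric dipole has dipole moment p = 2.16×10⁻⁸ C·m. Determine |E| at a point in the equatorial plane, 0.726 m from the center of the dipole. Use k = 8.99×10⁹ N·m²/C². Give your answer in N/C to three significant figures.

E ≈ 507 N/C

On the perpendicular bisector E = kp/r³ (half the axial value at the same distance).
E = (8.99×10⁹)(2.16×10⁻⁸) / (0.726)³ = 507.5 N/C.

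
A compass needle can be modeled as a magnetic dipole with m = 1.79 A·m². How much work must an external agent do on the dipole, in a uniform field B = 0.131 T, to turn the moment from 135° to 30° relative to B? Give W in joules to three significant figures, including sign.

W_ext = ΔU = −mB cosθ₂ + mB cosθ₁ = mB(cosθ₁ − cosθ₂).
W = (1.79)(0.131)·(cos135° − cos30°) = (0.2345)·(-1.5731) = -0.3689 J.

W ≈ -0.369 J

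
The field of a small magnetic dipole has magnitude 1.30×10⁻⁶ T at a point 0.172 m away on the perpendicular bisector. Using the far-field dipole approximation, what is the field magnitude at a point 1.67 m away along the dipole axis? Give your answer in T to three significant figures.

B ≈ 2.84×10⁻⁹ T

Dipole fields scale as 1/r³ in the far field.
The axial field is twice the equatorial field at the same r, so the geometry factor is 2/1.
B₂ = B₁ · (2/1) · (r₁/r₂)³ = 1.30×10⁻⁶ · 2 · (0.172/1.67)³.
(r₁/r₂)³ = (0.103)³ = 0.001093.
B₂ ≈ 2.841×10⁻⁹ T.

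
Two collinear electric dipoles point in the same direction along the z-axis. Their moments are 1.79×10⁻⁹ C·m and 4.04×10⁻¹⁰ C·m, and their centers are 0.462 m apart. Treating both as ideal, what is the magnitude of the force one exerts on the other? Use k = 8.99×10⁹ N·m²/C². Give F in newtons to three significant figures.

F ≈ 8.56×10⁻⁷ N

On-axis field of dipole 1 at distance r: E = 2kp₁/r³. Force on dipole 2 is F = p₂·dE/dr (gradient along axis).
dE/dr = −6kp₁/r⁴, so |F| = 6kp₁p₂/r⁴ (attractive for aligned moments).
F = 6(8.99×10⁹)(1.79×10⁻⁹)(4.04×10⁻¹⁰)/(0.462)⁴ = 8.562×10⁻⁷ N.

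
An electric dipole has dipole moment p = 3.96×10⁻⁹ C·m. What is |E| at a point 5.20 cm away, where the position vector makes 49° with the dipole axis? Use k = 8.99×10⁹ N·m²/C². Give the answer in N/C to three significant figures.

E ≈ 3.83×10⁵ N/C

At angle θ the dipole field magnitude is E = (kp/r³)·√(1 + 3cos²θ).
kp/r³ = (8.99×10⁹)(3.96×10⁻⁹) / (0.0520)³ = 2.532×10⁵ N/C.
√(1 + 3cos²49°) = √(1 + 3·0.4304) = √2.2912 ≈ 1.5137.
E ≈ 2.532×10⁵ × 1.514 = 3.832×10⁵ N/C.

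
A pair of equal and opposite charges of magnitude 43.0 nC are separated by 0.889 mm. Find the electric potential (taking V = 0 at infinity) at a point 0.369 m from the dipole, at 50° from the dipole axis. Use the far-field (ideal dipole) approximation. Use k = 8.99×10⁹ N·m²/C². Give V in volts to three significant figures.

Dipole moment p = qd = (4.30×10⁻⁸ C)(8.89×10⁻⁴ m) = 3.823×10⁻¹¹ C·m.
The dipole potential is V = kp cosθ / r².
V = (8.99×10⁹)(3.823×10⁻¹¹)·cos50° / (0.369)² = 1.622 V.

V ≈ 1.62 V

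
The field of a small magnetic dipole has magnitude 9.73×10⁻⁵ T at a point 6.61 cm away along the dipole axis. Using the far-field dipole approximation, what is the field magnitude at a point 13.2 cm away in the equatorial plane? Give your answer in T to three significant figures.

B ≈ 6.11×10⁻⁶ T

Dipole fields scale as 1/r³ in the far field.
The axial field is twice the equatorial field at the same r, so the geometry factor is 1/2.
B₂ = B₁ · (1/2) · (r₁/r₂)³ = 9.73×10⁻⁵ · 0.5 · (6.61/13.2)³.
(r₁/r₂)³ = (0.5008)³ = 0.1256.
B₂ ≈ 6.109×10⁻⁶ T.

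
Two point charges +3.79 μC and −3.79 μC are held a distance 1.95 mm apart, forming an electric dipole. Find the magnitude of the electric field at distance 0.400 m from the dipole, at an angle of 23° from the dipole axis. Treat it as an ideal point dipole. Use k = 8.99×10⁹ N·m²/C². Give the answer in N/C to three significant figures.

E ≈ 1950 N/C

Dipole moment p = qd = (3.79×10⁻⁶ C)(0.00195 m) = 7.391×10⁻⁹ C·m.
At angle θ the dipole field magnitude is E = (kp/r³)·√(1 + 3cos²θ).
kp/r³ = (8.99×10⁹)(7.391×10⁻⁹) / (0.400)³ = 1038 N/C.
√(1 + 3cos²23°) = √(1 + 3·0.8473) = √3.5420 ≈ 1.8820.
E ≈ 1038 × 1.882 = 1954 N/C.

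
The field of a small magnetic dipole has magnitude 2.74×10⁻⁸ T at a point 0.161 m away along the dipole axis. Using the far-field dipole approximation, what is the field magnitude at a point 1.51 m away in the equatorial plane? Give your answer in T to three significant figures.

B ≈ 1.66×10⁻¹¹ T

Dipole fields scale as 1/r³ in the far field.
The axial field is twice the equatorial field at the same r, so the geometry factor is 1/2.
B₂ = B₁ · (1/2) · (r₁/r₂)³ = 2.74×10⁻⁸ · 0.5 · (0.161/1.51)³.
(r₁/r₂)³ = (0.1066)³ = 0.001212.
B₂ ≈ 1.661×10⁻¹¹ T.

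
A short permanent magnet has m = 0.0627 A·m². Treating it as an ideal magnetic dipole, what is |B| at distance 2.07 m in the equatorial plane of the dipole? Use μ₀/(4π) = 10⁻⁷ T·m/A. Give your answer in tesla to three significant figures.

In the equatorial plane B = (μ₀/4π)·m/r³ (half the axial value).
B = (10⁻⁷)·(0.0627) / (2.07)³ = 7.069×10⁻¹⁰ T.

B ≈ 7.07×10⁻¹⁰ T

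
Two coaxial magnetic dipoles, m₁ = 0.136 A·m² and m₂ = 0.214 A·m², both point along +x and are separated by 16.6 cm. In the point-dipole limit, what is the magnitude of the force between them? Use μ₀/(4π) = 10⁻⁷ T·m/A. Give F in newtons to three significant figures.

On-axis B of dipole 1: B = (μ₀/4π)·2m₁/r³. Force on dipole 2: F = m₂·dB/dr.
dB/dr = −(μ₀/4π)·6m₁/r⁴, so |F| = (μ₀/4π)·6m₁m₂/r⁴.
F = 6(10⁻⁷)(0.136)(0.214)/(0.166)⁴ = 2.300×10⁻⁵ N.

F ≈ 2.30×10⁻⁵ N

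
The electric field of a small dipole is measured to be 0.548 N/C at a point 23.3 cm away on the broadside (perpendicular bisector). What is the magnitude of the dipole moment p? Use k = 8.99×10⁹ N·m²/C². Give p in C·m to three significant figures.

p ≈ 7.71×10⁻¹³ C·m

In the equatorial plane E = kp/r³, so p = Er³/(k).
p = (0.548)·(0.233)³ / (8.99×10⁹) = 7.711×10⁻¹³ C·m.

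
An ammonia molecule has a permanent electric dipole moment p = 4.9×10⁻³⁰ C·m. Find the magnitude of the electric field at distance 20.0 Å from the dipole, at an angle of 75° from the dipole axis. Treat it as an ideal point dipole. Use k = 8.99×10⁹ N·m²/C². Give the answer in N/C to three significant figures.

E ≈ 6.03×10⁶ N/C

At angle θ the dipole field magnitude is E = (kp/r³)·√(1 + 3cos²θ).
kp/r³ = (8.99×10⁹)(4.90×10⁻³⁰) / (2.00×10⁻⁹)³ = 5.506×10⁶ N/C.
√(1 + 3cos²75°) = √(1 + 3·0.0670) = √1.2010 ≈ 1.0959.
E ≈ 5.506×10⁶ × 1.096 = 6.034×10⁶ N/C.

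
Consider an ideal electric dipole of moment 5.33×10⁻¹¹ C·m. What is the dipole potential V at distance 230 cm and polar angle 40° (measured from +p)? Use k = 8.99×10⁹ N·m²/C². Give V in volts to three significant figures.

V ≈ 0.0694 V

The dipole potential is V = kp cosθ / r².
V = (8.99×10⁹)(5.33×10⁻¹¹)·cos40° / (2.30)² = 0.06939 V.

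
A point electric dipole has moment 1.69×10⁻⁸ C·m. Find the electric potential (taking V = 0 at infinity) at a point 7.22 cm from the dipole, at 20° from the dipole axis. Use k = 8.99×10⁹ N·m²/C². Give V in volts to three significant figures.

The dipole potential is V = kp cosθ / r².
V = (8.99×10⁹)(1.69×10⁻⁸)·cos20° / (0.0722)² = 2.739×10⁴ V.

V ≈ 2.74×10⁴ V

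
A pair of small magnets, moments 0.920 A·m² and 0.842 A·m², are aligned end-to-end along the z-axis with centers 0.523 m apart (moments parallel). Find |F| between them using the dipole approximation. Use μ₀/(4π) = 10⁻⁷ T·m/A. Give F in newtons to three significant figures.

On-axis B of dipole 1: B = (μ₀/4π)·2m₁/r³. Force on dipole 2: F = m₂·dB/dr.
dB/dr = −(μ₀/4π)·6m₁/r⁴, so |F| = (μ₀/4π)·6m₁m₂/r⁴.
F = 6(10⁻⁷)(0.920)(0.842)/(0.523)⁴ = 6.212×10⁻⁶ N.

F ≈ 6.21×10⁻⁶ N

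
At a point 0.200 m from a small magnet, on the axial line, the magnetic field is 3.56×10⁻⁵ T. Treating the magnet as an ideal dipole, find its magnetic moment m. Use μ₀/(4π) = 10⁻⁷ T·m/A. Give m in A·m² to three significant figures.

On axis B = (μ₀/4π)·2m/r³, so m = Br³·4π/(μ₀·2).
m = (3.56×10⁻⁵)·(0.200)³ / (2·10⁻⁷) = 1.424 A·m².

m ≈ 1.42 A·m²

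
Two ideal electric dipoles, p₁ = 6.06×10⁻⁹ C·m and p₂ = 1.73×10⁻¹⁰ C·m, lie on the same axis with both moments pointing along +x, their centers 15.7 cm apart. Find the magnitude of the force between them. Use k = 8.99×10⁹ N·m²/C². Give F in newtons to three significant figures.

On-axis field of dipole 1 at distance r: E = 2kp₁/r³. Force on dipole 2 is F = p₂·dE/dr (gradient along axis).
dE/dr = −6kp₁/r⁴, so |F| = 6kp₁p₂/r⁴ (attractive for aligned moments).
F = 6(8.99×10⁹)(6.06×10⁻⁹)(1.73×10⁻¹⁰)/(0.157)⁴ = 9.307×10⁻⁵ N.

F ≈ 9.31×10⁻⁵ N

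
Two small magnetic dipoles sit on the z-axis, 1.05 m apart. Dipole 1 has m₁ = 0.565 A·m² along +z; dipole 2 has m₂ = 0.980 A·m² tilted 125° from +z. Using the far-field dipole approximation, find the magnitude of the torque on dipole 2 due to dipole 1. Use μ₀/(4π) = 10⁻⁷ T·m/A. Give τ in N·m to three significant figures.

Dipole B is on the axis of dipole A, so B₁ there is axial: B₁ = (μ₀/4π)·2m₁/r³ along +z.
B₁ = 2(10⁻⁷)(0.565)/(1.05)³ = 9.761×10⁻⁸ T.
τ = m₂ B₁ sinθ.
τ = (0.980)(9.761×10⁻⁸)·sin125° = 7.836×10⁻⁸ N·m.

τ ≈ 7.84×10⁻⁸ N·m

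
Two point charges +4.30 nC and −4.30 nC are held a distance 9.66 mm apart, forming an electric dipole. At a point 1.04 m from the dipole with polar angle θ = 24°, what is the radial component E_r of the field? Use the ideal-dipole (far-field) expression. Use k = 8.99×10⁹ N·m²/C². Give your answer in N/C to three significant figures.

Dipole moment p = qd = (4.30×10⁻⁹ C)(0.00966 m) = 4.154×10⁻¹¹ C·m.
For a dipole, E_r = (2kp cosθ)/r³.
kp/r³ = (8.99×10⁹)(4.154×10⁻¹¹)/(1.04)³ = 0.3320 N/C.
E_r = 2·0.3320·cos24° = 0.6066 N/C.

E_r ≈ 0.607 N/C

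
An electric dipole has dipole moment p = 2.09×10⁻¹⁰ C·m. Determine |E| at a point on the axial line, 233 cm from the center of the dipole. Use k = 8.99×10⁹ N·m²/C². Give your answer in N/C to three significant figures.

On the dipole axis E = 2kp/r³.
E = 2·(8.99×10⁹)(2.09×10⁻¹⁰) / (2.33)³ = 0.2971 N/C.

E ≈ 0.297 N/C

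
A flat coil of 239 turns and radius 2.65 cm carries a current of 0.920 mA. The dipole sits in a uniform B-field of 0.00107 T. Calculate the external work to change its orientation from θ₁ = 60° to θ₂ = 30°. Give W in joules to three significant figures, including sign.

m = NIA = NIπa² = 239·(9.20×10⁻⁴)·π·(0.0265)² = 4.851×10⁻⁴ A·m².
W_ext = ΔU = −mB cosθ₂ + mB cosθ₁ = mB(cosθ₁ − cosθ₂).
W = (4.851×10⁻⁴)(0.00107)·(cos60° − cos30°) = (5.191×10⁻⁷)·(-0.3660) = -1.900×10⁻⁷ J.

W ≈ -1.90×10⁻⁷ J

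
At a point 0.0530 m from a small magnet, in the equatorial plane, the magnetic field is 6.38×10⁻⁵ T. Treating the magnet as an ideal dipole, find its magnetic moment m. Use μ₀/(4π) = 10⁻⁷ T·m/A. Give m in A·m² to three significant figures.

m ≈ 0.0950 A·m²

In the equatorial plane B = (μ₀/4π)·m/r³, so m = Br³·4π/(μ₀).
m = (6.38×10⁻⁵)·(0.0530)³ / (10⁻⁷) = 0.09498 A·m².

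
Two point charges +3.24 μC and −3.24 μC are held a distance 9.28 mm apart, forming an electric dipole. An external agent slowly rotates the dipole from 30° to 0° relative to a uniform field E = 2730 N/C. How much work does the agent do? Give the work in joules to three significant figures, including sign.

W ≈ -1.10×10⁻⁵ J

Dipole moment p = qd = (3.24×10⁻⁶ C)(0.00928 m) = 3.007×10⁻⁸ C·m.
W_ext = ΔU = U(θ₂) − U(θ₁) = −pE cosθ₂ − (−pE cosθ₁) = pE(cosθ₁ − cosθ₂).
W = (3.007×10⁻⁸)(2730)·(cos30° − cos0°) = (8.209×10⁻⁵)·(-0.1340) = -1.100×10⁻⁵ J.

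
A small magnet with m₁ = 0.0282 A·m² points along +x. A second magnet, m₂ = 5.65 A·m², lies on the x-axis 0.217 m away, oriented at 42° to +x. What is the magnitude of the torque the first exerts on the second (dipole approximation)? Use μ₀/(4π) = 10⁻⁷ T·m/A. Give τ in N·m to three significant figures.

Dipole B is on the axis of dipole A, so B₁ there is axial: B₁ = (μ₀/4π)·2m₁/r³ along +x.
B₁ = 2(10⁻⁷)(0.0282)/(0.217)³ = 5.520×10⁻⁷ T.
τ = m₂ B₁ sinθ.
τ = (5.65)(5.520×10⁻⁷)·sin42° = 2.087×10⁻⁶ N·m.

τ ≈ 2.09×10⁻⁶ N·m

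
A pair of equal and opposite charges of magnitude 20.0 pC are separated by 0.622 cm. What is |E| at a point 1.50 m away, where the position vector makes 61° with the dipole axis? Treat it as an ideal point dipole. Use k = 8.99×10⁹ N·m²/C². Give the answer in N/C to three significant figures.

Dipole moment p = qd = (2.00×10⁻¹¹ C)(0.00622 m) = 1.244×10⁻¹³ C·m.
At angle θ the dipole field magnitude is E = (kp/r³)·√(1 + 3cos²θ).
kp/r³ = (8.99×10⁹)(1.244×10⁻¹³) / (1.50)³ = 3.314×10⁻⁴ N/C.
√(1 + 3cos²61°) = √(1 + 3·0.2350) = √1.7051 ≈ 1.3058.
E ≈ 3.314×10⁻⁴ × 1.306 = 4.327×10⁻⁴ N/C.

E ≈ 4.33×10⁻⁴ N/C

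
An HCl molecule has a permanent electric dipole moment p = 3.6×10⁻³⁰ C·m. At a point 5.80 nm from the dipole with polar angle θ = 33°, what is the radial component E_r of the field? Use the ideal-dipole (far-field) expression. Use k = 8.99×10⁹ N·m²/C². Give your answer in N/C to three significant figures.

E_r ≈ 2.78×10⁵ N/C

For a dipole, E_r = (2kp cosθ)/r³.
kp/r³ = (8.99×10⁹)(3.60×10⁻³⁰)/(5.80×10⁻⁹)³ = 1.659×10⁵ N/C.
E_r = 2·1.659×10⁵·cos33° = 2.782×10⁵ N/C.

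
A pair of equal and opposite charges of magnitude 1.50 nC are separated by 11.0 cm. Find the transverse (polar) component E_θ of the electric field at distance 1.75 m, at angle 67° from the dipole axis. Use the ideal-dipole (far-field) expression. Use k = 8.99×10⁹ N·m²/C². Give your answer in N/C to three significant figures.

Dipole moment p = qd = (1.50×10⁻⁹ C)(0.110 m) = 1.65×10⁻¹⁰ C·m.
For a dipole, E_θ = (kp sinθ)/r³.
kp/r³ = (8.99×10⁹)(1.65×10⁻¹⁰)/(1.75)³ = 0.2768 N/C.
E_θ = 0.2768·sin67° = 0.2548 N/C.

E_θ ≈ 0.255 N/C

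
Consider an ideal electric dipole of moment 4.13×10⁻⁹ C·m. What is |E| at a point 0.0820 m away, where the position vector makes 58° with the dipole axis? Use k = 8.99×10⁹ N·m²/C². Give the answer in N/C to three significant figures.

E ≈ 9.14×10⁴ N/C

At angle θ the dipole field magnitude is E = (kp/r³)·√(1 + 3cos²θ).
kp/r³ = (8.99×10⁹)(4.13×10⁻⁹) / (0.0820)³ = 6.734×10⁴ N/C.
√(1 + 3cos²58°) = √(1 + 3·0.2808) = √1.8424 ≈ 1.3574.
E ≈ 6.734×10⁴ × 1.357 = 9.140×10⁴ N/C.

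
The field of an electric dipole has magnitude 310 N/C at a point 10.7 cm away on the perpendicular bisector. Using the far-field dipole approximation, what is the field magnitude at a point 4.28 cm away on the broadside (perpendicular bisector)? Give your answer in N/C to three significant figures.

E ≈ 4840 N/C

Dipole fields scale as 1/r³ in the far field; the geometry is the same at both points.
E₂ = E₁ · (r₁/r₂)³ = 310 · (10.7/4.28)³.
(r₁/r₂)³ = (2.5)³ = 15.62.
E₂ ≈ 4844 N/C.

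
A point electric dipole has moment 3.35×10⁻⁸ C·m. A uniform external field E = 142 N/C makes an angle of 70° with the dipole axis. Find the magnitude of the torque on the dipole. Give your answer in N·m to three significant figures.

τ ≈ 4.47×10⁻⁶ N·m

Torque on an electric dipole: τ = pE sinθ.
τ = (3.35×10⁻⁸)(142)·sin70° = 4.470×10⁻⁶ N·m.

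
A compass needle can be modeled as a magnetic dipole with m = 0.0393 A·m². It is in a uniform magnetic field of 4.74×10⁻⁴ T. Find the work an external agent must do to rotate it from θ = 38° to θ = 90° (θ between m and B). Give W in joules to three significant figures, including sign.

W_ext = ΔU = −mB cosθ₂ + mB cosθ₁ = mB(cosθ₁ − cosθ₂).
W = (0.0393)(4.74×10⁻⁴)·(cos38° − cos90°) = (1.863×10⁻⁵)·(+0.7880) = 1.468×10⁻⁵ J.

W ≈ 1.47×10⁻⁵ J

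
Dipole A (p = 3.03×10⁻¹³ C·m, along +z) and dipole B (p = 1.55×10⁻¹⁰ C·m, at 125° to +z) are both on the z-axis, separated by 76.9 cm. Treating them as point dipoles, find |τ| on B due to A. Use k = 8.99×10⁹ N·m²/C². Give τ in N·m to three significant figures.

The second dipole sits on the axis of the first, so the field there is axial: E₁ = 2kp₁/r³ along +z.
E₁ = 2(8.99×10⁹)(3.03×10⁻¹³)/(0.769)³ = 0.01198 N/C.
Torque on the second dipole: τ = p₂ E₁ sinθ.
τ = (1.55×10⁻¹⁰)(0.01198)·sin125° = 1.521×10⁻¹² N·m.

τ ≈ 1.52×10⁻¹² N·m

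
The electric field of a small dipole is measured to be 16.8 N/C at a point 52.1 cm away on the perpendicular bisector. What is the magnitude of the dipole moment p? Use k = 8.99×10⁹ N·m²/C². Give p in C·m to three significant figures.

p ≈ 2.64×10⁻¹⁰ C·m

In the equatorial plane E = kp/r³, so p = Er³/(k).
p = (16.8)·(0.521)³ / (8.99×10⁹) = 2.643×10⁻¹⁰ C·m.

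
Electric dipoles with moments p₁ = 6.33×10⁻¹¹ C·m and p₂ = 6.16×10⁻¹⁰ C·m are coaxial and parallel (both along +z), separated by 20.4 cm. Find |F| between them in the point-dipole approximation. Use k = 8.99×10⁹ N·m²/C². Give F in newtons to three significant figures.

On-axis field of dipole 1 at distance r: E = 2kp₁/r³. Force on dipole 2 is F = p₂·dE/dr (gradient along axis).
dE/dr = −6kp₁/r⁴, so |F| = 6kp₁p₂/r⁴ (attractive for aligned moments).
F = 6(8.99×10⁹)(6.33×10⁻¹¹)(6.16×10⁻¹⁰)/(0.204)⁴ = 1.214×10⁻⁶ N.

F ≈ 1.21×10⁻⁶ N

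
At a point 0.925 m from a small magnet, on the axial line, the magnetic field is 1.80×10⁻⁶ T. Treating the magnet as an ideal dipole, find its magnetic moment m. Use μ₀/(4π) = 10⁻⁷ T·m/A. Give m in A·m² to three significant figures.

On axis B = (μ₀/4π)·2m/r³, so m = Br³·4π/(μ₀·2).
m = (1.80×10⁻⁶)·(0.925)³ / (2·10⁻⁷) = 7.123 A·m².

m ≈ 7.12 A·m²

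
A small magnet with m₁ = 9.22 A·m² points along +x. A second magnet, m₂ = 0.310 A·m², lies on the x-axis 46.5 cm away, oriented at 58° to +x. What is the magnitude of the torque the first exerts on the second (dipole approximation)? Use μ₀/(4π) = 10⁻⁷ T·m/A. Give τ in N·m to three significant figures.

τ ≈ 4.82×10⁻⁶ N·m

Dipole B is on the axis of dipole A, so B₁ there is axial: B₁ = (μ₀/4π)·2m₁/r³ along +x.
B₁ = 2(10⁻⁷)(9.22)/(0.465)³ = 1.834×10⁻⁵ T.
τ = m₂ B₁ sinθ.
τ = (0.310)(1.834×10⁻⁵)·sin58° = 4.822×10⁻⁶ N·m.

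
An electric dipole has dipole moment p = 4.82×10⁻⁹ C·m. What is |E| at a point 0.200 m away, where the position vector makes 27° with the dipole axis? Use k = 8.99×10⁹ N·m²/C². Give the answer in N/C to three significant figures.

At angle θ the dipole field magnitude is E = (kp/r³)·√(1 + 3cos²θ).
kp/r³ = (8.99×10⁹)(4.82×10⁻⁹) / (0.200)³ = 5416 N/C.
√(1 + 3cos²27°) = √(1 + 3·0.7939) = √3.3817 ≈ 1.8389.
E ≈ 5416 × 1.839 = 9961 N/C.

E ≈ 9960 N/C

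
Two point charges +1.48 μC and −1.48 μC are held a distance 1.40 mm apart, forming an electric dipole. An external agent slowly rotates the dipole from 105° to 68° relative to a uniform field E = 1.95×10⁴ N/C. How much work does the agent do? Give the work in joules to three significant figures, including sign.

W ≈ -2.56×10⁻⁵ J

Dipole moment p = qd = (1.48×10⁻⁶ C)(0.00140 m) = 2.072×10⁻⁹ C·m.
W_ext = ΔU = U(θ₂) − U(θ₁) = −pE cosθ₂ − (−pE cosθ₁) = pE(cosθ₁ − cosθ₂).
W = (2.072×10⁻⁹)(1.95×10⁴)·(cos105° − cos68°) = (4.040×10⁻⁵)·(-0.6334) = -2.559×10⁻⁵ J.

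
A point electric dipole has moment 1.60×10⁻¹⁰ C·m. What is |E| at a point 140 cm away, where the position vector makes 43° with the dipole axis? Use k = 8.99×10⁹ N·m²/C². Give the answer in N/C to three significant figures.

At angle θ the dipole field magnitude is E = (kp/r³)·√(1 + 3cos²θ).
kp/r³ = (8.99×10⁹)(1.60×10⁻¹⁰) / (1.40)³ = 0.5242 N/C.
√(1 + 3cos²43°) = √(1 + 3·0.5349) = √2.6046 ≈ 1.6139.
E ≈ 0.5242 × 1.614 = 0.8460 N/C.

E ≈ 0.846 N/C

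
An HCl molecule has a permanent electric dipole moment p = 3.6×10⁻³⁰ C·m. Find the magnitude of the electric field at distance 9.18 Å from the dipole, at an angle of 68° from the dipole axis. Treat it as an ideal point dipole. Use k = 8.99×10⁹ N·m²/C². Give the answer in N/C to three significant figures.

E ≈ 4.99×10⁷ N/C

At angle θ the dipole field magnitude is E = (kp/r³)·√(1 + 3cos²θ).
kp/r³ = (8.99×10⁹)(3.60×10⁻³⁰) / (9.18×10⁻¹⁰)³ = 4.183×10⁷ N/C.
√(1 + 3cos²68°) = √(1 + 3·0.1403) = √1.4210 ≈ 1.1921.
E ≈ 4.183×10⁷ × 1.192 = 4.987×10⁷ N/C.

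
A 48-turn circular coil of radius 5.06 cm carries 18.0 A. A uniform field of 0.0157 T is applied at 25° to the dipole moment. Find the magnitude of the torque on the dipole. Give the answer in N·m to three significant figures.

τ ≈ 0.0461 N·m

m = NIA = NIπa² = 48·(18.0)·π·(0.0506)² = 6.95 A·m².
Torque on a magnetic dipole: τ = mB sinθ.
τ = (6.95)(0.0157)·sin25° = 0.04611 N·m.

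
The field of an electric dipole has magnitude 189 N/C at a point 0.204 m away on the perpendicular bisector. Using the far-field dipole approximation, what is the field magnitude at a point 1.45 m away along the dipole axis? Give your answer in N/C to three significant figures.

E ≈ 1.05 N/C

Dipole fields scale as 1/r³ in the far field.
The axial field is twice the equatorial field at the same r, so the geometry factor is 2/1.
E₂ = E₁ · (2/1) · (r₁/r₂)³ = 189 · 2 · (0.204/1.45)³.
(r₁/r₂)³ = (0.1407)³ = 0.002785.
E₂ ≈ 1.053 N/C.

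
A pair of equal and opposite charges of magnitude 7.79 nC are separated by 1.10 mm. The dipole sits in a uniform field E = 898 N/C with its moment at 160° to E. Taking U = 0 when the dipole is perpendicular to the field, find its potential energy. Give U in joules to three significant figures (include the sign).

U ≈ 7.23×10⁻⁹ J

Dipole moment p = qd = (7.79×10⁻⁹ C)(0.00110 m) = 8.569×10⁻¹² C·m.
U = −p·E = −pE cosθ.
U = −(8.569×10⁻¹²)(898)·cos160° = 7.231×10⁻⁹ J.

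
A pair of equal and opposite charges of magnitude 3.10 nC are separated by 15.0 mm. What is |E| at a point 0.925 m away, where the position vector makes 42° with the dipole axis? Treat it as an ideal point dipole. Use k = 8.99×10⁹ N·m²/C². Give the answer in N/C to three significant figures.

E ≈ 0.861 N/C

Dipole moment p = qd = (3.10×10⁻⁹ C)(0.0150 m) = 4.65×10⁻¹¹ C·m.
At angle θ the dipole field magnitude is E = (kp/r³)·√(1 + 3cos²θ).
kp/r³ = (8.99×10⁹)(4.65×10⁻¹¹) / (0.925)³ = 0.5282 N/C.
√(1 + 3cos²42°) = √(1 + 3·0.5523) = √2.6568 ≈ 1.6300.
E ≈ 0.5282 × 1.630 = 0.8609 N/C.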